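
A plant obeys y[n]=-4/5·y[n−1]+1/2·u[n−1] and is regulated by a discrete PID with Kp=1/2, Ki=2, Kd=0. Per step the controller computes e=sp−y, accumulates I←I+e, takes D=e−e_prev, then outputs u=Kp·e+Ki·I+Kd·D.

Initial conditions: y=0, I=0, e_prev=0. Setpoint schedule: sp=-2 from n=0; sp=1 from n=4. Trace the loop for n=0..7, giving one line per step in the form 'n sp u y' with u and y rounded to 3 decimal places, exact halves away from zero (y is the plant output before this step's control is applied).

(exact arithmetic carried between steps; '≈' marks a value shown rounded to 6 d.p. or computed from one; I and e_prev carry over from the previous line; the table rounds u and y to 3 d.p., halves away from zero)
n=0: y=0, sp=-2, e=sp−y=-2; I=-2, D=e−e_prev=-2; u=1/2·(-2)+2·(-2)+0·(-2)=-5; next y=-4/5·0+1/2·(-5)=-2.5
n=1: y=-2.5, sp=-2, e=sp−y=0.5; I=-1.5, D=e−e_prev=2.5; u=1/2·0.5+2·(-1.5)+0·2.5=-2.75; next y=-4/5·(-2.5)+1/2·(-2.75)=0.625
n=2: y=0.625, sp=-2, e=sp−y=-2.625; I=-4.125, D=e−e_prev=-3.125; u=1/2·(-2.625)+2·(-4.125)+0·(-3.125)=-9.5625; next y=-4/5·0.625+1/2·(-9.5625)=-5.28125
n=3: y=-5.28125, sp=-2, e=sp−y=3.28125; I=-0.84375, D=e−e_prev=5.90625; u=1/2·3.28125+2·(-0.84375)+0·5.90625=-0.046875; next y=-4/5·(-5.28125)+1/2·(-0.046875)≈4.201563
n=4: y≈4.201563, sp=1, e=sp−y≈-3.201563; I≈-4.045313, D=e−e_prev≈-6.482813; u=1/2·(-3.201563)+2·(-4.045313)+0·(-6.482813)≈-9.691406; next y=-4/5·4.201563+1/2·(-9.691406)≈-8.206953
n=5: y≈-8.206953, sp=1, e=sp−y≈9.206953; I≈5.161641, D=e−e_prev≈12.408516; u=1/2·9.206953+2·5.161641+0·12.408516≈14.926758; next y=-4/5·(-8.206953)+1/2·14.926758≈14.028941
n=6: y≈14.028941, sp=1, e=sp−y≈-13.028941; I≈-7.867301, D=e−e_prev≈-22.235895; u=1/2·(-13.028941)+2·(-7.867301)+0·(-22.235895)≈-22.249072; next y=-4/5·14.028941+1/2·(-22.249072)≈-22.347689
n=7: y≈-22.347689, sp=1, e=sp−y≈23.347689; I≈15.480388, D=e−e_prev≈36.376631; u=1/2·23.347689+2·15.480388+0·36.376631≈42.634622; next y=-4/5·(-22.347689)+1/2·42.634622≈39.195462

0 -2 -5.000 0.000
1 -2 -2.750 -2.500
2 -2 -9.563 0.625
3 -2 -0.047 -5.281
4 1 -9.691 4.202
5 1 14.927 -8.207
6 1 -22.249 14.029
7 1 42.635 -22.348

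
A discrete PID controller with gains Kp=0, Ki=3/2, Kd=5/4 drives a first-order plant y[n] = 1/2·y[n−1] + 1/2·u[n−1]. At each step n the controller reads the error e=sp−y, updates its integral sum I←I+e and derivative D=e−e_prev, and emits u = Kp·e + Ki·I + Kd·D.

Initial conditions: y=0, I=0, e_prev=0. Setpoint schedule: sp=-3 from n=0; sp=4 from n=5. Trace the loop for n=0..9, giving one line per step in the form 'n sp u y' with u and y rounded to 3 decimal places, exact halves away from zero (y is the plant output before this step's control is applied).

(exact arithmetic carried between steps; '≈' marks a value shown rounded to 6 d.p. or computed from one; I and e_prev carry over from the previous line; the table rounds u and y to 3 d.p., halves away from zero)
n=0: y=0, sp=-3, e=sp−y=-3; I=-3, D=e−e_prev=-3; u=0·(-3)+3/2·(-3)+5/4·(-3)=-8.25; next y=1/2·0+1/2·(-8.25)=-4.125
n=1: y=-4.125, sp=-3, e=sp−y=1.125; I=-1.875, D=e−e_prev=4.125; u=0·1.125+3/2·(-1.875)+5/4·4.125=2.34375; next y=1/2·(-4.125)+1/2·2.34375=-0.890625
n=2: y=-0.890625, sp=-3, e=sp−y=-2.109375; I=-3.984375, D=e−e_prev=-3.234375; u=0·(-2.109375)+3/2·(-3.984375)+5/4·(-3.234375)≈-10.019531; next y=1/2·(-0.890625)+1/2·(-10.019531)≈-5.455078
n=3: y≈-5.455078, sp=-3, e=sp−y≈2.455078; I≈-1.529297, D=e−e_prev≈4.564453; u=0·2.455078+3/2·(-1.529297)+5/4·4.564453≈3.411621; next y=1/2·(-5.455078)+1/2·3.411621≈-1.021729
n=4: y≈-1.021729, sp=-3, e=sp−y≈-1.978271; I≈-3.507568, D=e−e_prev≈-4.433350; u=0·(-1.978271)+3/2·(-3.507568)+5/4·(-4.433350)≈-10.803040; next y=1/2·(-1.021729)+1/2·(-10.803040)≈-5.912384
n=5: y≈-5.912384, sp=4, e=sp−y≈9.912384; I≈6.404816, D=e−e_prev≈11.890656; u=0·9.912384+3/2·6.404816+5/4·11.890656≈24.470543; next y=1/2·(-5.912384)+1/2·24.470543≈9.279079
n=6: y≈9.279079, sp=4, e=sp−y≈-5.279079; I≈1.125736, D=e−e_prev≈-15.191463; u=0·(-5.279079)+3/2·1.125736+5/4·(-15.191463)≈-17.300725; next y=1/2·9.279079+1/2·(-17.300725)≈-4.010823
n=7: y≈-4.010823, sp=4, e=sp−y≈8.010823; I≈9.136559, D=e−e_prev≈13.289902; u=0·8.010823+3/2·9.136559+5/4·13.289902≈30.317216; next y=1/2·(-4.010823)+1/2·30.317216≈13.153197
n=8: y≈13.153197, sp=4, e=sp−y≈-9.153197; I≈-0.016638, D=e−e_prev≈-17.164020; u=0·(-9.153197)+3/2·(-0.016638)+5/4·(-17.164020)≈-21.479981; next y=1/2·13.153197+1/2·(-21.479981)≈-4.163392
n=9: y≈-4.163392, sp=4, e=sp−y≈8.163392; I≈8.146754, D=e−e_prev≈17.316589; u=0·8.163392+3/2·8.146754+5/4·17.316589≈33.865868; next y=1/2·(-4.163392)+1/2·33.865868≈14.851238

0 -3 -8.250 0.000
1 -3 2.344 -4.125
2 -3 -10.020 -0.891
3 -3 3.412 -5.455
4 -3 -10.803 -1.022
5 4 24.471 -5.912
6 4 -17.301 9.279
7 4 30.317 -4.011
8 4 -21.480 13.153
9 4 33.866 -4.163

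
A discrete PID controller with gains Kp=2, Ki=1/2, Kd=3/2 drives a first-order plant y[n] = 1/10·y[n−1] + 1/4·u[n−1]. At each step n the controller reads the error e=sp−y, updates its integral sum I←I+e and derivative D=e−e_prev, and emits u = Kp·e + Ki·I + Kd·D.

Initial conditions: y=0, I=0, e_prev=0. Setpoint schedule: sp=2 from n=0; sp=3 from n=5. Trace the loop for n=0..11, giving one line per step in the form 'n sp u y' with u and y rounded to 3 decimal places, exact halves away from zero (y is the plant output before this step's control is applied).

0 2 8.000 0.000
1 2 -2.000 2.000
2 2 10.200 -0.300
3 2 -3.380 2.520
4 2 13.042 -0.593
5 3 -1.508 3.201
6 3 15.615 -0.057
7 3 -3.563 3.898
8 3 19.516 -0.501
9 3 -6.652 4.829
10 3 24.465 -1.180
11 3 -11.172 5.998

(exact arithmetic carried between steps; '≈' marks a value shown rounded to 6 d.p. or computed from one; I and e_prev carry over from the previous line; the table rounds u and y to 3 d.p., halves away from zero)
n=0: y=0, sp=2, e=sp−y=2; I=2, D=e−e_prev=2; u=2·2+1/2·2+3/2·2=8; next y=1/10·0+1/4·8=2
n=1: y=2, sp=2, e=sp−y=0; I=2, D=e−e_prev=-2; u=2·0+1/2·2+3/2·(-2)=-2; next y=1/10·2+1/4·(-2)=-0.3
n=2: y=-0.3, sp=2, e=sp−y=2.3; I=4.3, D=e−e_prev=2.3; u=2·2.3+1/2·4.3+3/2·2.3=10.2; next y=1/10·(-0.3)+1/4·10.2=2.52
n=3: y=2.52, sp=2, e=sp−y=-0.52; I=3.78, D=e−e_prev=-2.82; u=2·(-0.52)+1/2·3.78+3/2·(-2.82)=-3.38; next y=1/10·2.52+1/4·(-3.38)=-0.593
n=4: y=-0.593, sp=2, e=sp−y=2.593; I=6.373, D=e−e_prev=3.113; u=2·2.593+1/2·6.373+3/2·3.113=13.042; next y=1/10·(-0.593)+1/4·13.042=3.2012
n=5: y=3.2012, sp=3, e=sp−y=-0.2012; I=6.1718, D=e−e_prev=-2.7942; u=2·(-0.2012)+1/2·6.1718+3/2·(-2.7942)=-1.5078; next y=1/10·3.2012+1/4·(-1.5078)=-0.05683
n=6: y=-0.05683, sp=3, e=sp−y=3.05683; I=9.22863, D=e−e_prev=3.25803; u=2·3.05683+1/2·9.22863+3/2·3.25803=15.61502; next y=1/10·(-0.05683)+1/4·15.61502=3.898072
n=7: y=3.898072, sp=3, e=sp−y=-0.898072; I=8.330558, D=e−e_prev=-3.954902; u=2·(-0.898072)+1/2·8.330558+3/2·(-3.954902)=-3.563218; next y=1/10·3.898072+1/4·(-3.563218)≈-0.500997
n=8: y≈-0.500997, sp=3, e=sp−y≈3.500997; I≈11.831555, D=e−e_prev≈4.399069; u=2·3.500997+1/2·11.831555+3/2·4.399069≈19.516376; next y=1/10·(-0.500997)+1/4·19.516376≈4.828994
n=9: y≈4.828994, sp=3, e=sp−y≈-1.828994; I≈10.002561, D=e−e_prev≈-5.329992; u=2·(-1.828994)+1/2·10.002561+3/2·(-5.329992)≈-6.651696; next y=1/10·4.828994+1/4·(-6.651696)≈-1.180024
n=10: y≈-1.180024, sp=3, e=sp−y≈4.180024; I≈14.182585, D=e−e_prev≈6.009019; u=2·4.180024+1/2·14.182585+3/2·6.009019≈24.464870; next y=1/10·(-1.180024)+1/4·24.464870≈5.998215
n=11: y≈5.998215, sp=3, e=sp−y≈-2.998215; I≈11.184370, D=e−e_prev≈-7.178239; u=2·(-2.998215)+1/2·11.184370+3/2·(-7.178239)≈-11.171604; next y=1/10·5.998215+1/4·(-11.171604)≈-2.193080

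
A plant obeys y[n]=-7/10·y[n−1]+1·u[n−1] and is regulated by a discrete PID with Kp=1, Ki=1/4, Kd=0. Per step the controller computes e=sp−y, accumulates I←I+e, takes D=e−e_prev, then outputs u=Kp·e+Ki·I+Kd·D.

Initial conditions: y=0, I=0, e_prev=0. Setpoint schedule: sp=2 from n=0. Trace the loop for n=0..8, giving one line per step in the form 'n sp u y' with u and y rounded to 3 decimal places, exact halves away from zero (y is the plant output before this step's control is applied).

(exact arithmetic carried between steps; '≈' marks a value shown rounded to 6 d.p. or computed from one; I and e_prev carry over from the previous line; the table rounds u and y to 3 d.p., halves away from zero)
n=0: y=0, sp=2, e=sp−y=2; I=2, D=e−e_prev=2; u=1·2+1/4·2+0·2=2.5; next y=-7/10·0+1·2.5=2.5
n=1: y=2.5, sp=2, e=sp−y=-0.5; I=1.5, D=e−e_prev=-2.5; u=1·(-0.5)+1/4·1.5+0·(-2.5)=-0.125; next y=-7/10·2.5+1·(-0.125)=-1.875
n=2: y=-1.875, sp=2, e=sp−y=3.875; I=5.375, D=e−e_prev=4.375; u=1·3.875+1/4·5.375+0·4.375=5.21875; next y=-7/10·(-1.875)+1·5.21875=6.53125
n=3: y=6.53125, sp=2, e=sp−y=-4.53125; I=0.84375, D=e−e_prev=-8.40625; u=1·(-4.53125)+1/4·0.84375+0·(-8.40625)≈-4.320313; next y=-7/10·6.53125+1·(-4.320313)≈-8.892188
n=4: y≈-8.892188, sp=2, e=sp−y≈10.892188; I≈11.735938, D=e−e_prev≈15.423438; u=1·10.892188+1/4·11.735938+0·15.423438≈13.826172; next y=-7/10·(-8.892188)+1·13.826172≈20.050703
n=5: y≈20.050703, sp=2, e=sp−y≈-18.050703; I≈-6.314766, D=e−e_prev≈-28.942891; u=1·(-18.050703)+1/4·(-6.314766)+0·(-28.942891)≈-19.629395; next y=-7/10·20.050703+1·(-19.629395)≈-33.664887
n=6: y≈-33.664887, sp=2, e=sp−y≈35.664887; I≈29.350121, D=e−e_prev≈53.715590; u=1·35.664887+1/4·29.350121+0·53.715590≈43.002417; next y=-7/10·(-33.664887)+1·43.002417≈66.567838
n=7: y≈66.567838, sp=2, e=sp−y≈-64.567838; I≈-35.217717, D=e−e_prev≈-100.232724; u=1·(-64.567838)+1/4·(-35.217717)+0·(-100.232724)≈-73.372267; next y=-7/10·66.567838+1·(-73.372267)≈-119.969753
n=8: y≈-119.969753, sp=2, e=sp−y≈121.969753; I≈86.752037, D=e−e_prev≈186.537591; u=1·121.969753+1/4·86.752037+0·186.537591≈143.657762; next y=-7/10·(-119.969753)+1·143.657762≈227.636590

0 2 2.500 0.000
1 2 -0.125 2.500
2 2 5.219 -1.875
3 2 -4.320 6.531
4 2 13.826 -8.892
5 2 -19.629 20.051
6 2 43.002 -33.665
7 2 -73.372 66.568
8 2 143.658 -119.970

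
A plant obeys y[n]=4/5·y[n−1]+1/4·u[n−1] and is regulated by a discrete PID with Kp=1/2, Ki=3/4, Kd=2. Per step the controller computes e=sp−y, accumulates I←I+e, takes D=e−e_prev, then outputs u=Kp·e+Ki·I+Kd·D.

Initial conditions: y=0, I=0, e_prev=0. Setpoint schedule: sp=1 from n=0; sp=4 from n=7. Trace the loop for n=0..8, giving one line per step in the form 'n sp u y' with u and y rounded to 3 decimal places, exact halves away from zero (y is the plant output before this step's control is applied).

(exact arithmetic carried between steps; '≈' marks a value shown rounded to 6 d.p. or computed from one; I and e_prev carry over from the previous line; the table rounds u and y to 3 d.p., halves away from zero)
n=0: y=0, sp=1, e=sp−y=1; I=1, D=e−e_prev=1; u=1/2·1+3/4·1+2·1=3.25; next y=4/5·0+1/4·3.25=0.8125
n=1: y=0.8125, sp=1, e=sp−y=0.1875; I=1.1875, D=e−e_prev=-0.8125; u=1/2·0.1875+3/4·1.1875+2·(-0.8125)=-0.640625; next y=4/5·0.8125+1/4·(-0.640625)≈0.489844
n=2: y≈0.489844, sp=1, e=sp−y≈0.510156; I≈1.697656, D=e−e_prev≈0.322656; u=1/2·0.510156+3/4·1.697656+2·0.322656≈2.173633; next y=4/5·0.489844+1/4·2.173633≈0.935283
n=3: y≈0.935283, sp=1, e=sp−y≈0.064717; I≈1.762373, D=e−e_prev≈-0.445439; u=1/2·0.064717+3/4·1.762373+2·(-0.445439)≈0.463259; next y=4/5·0.935283+1/4·0.463259≈0.864041
n=4: y≈0.864041, sp=1, e=sp−y≈0.135959; I≈1.898332, D=e−e_prev≈0.071242; u=1/2·0.135959+3/4·1.898332+2·0.071242≈1.634212; next y=4/5·0.864041+1/4·1.634212≈1.099786
n=5: y≈1.099786, sp=1, e=sp−y≈-0.099786; I≈1.798546, D=e−e_prev≈-0.235745; u=1/2·(-0.099786)+3/4·1.798546+2·(-0.235745)≈0.827527; next y=4/5·1.099786+1/4·0.827527≈1.086711
n=6: y≈1.086711, sp=1, e=sp−y≈-0.086711; I≈1.711835, D=e−e_prev≈0.013075; u=1/2·(-0.086711)+3/4·1.711835+2·0.013075≈1.266672; next y=4/5·1.086711+1/4·1.266672≈1.186036
n=7: y≈1.186036, sp=4, e=sp−y≈2.813964; I≈4.525799, D=e−e_prev≈2.900674; u=1/2·2.813964+3/4·4.525799+2·2.900674≈10.602679; next y=4/5·1.186036+1/4·10.602679≈3.599499
n=8: y≈3.599499, sp=4, e=sp−y≈0.400501; I≈4.926300, D=e−e_prev≈-2.413462; u=1/2·0.400501+3/4·4.926300+2·(-2.413462)≈-0.931950; next y=4/5·3.599499+1/4·(-0.931950)≈2.646612

0 1 3.250 0.000
1 1 -0.641 0.813
2 1 2.174 0.490
3 1 0.463 0.935
4 1 1.634 0.864
5 1 0.828 1.100
6 1 1.267 1.087
7 4 10.603 1.186
8 4 -0.932 3.599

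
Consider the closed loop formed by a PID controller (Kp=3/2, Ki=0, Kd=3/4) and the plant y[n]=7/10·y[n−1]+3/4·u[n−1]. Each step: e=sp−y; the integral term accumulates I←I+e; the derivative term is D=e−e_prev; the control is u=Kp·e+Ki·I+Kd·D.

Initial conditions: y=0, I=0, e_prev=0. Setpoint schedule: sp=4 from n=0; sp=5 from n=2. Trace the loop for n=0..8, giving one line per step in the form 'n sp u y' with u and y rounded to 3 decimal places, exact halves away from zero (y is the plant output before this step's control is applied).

0 4 9.000 0.000
1 4 -9.188 6.750
2 5 18.185 -2.166
3 5 -21.401 12.123
4 5 33.612 -7.565
5 5 -42.980 19.914
6 5 63.600 -18.295
7 5 -84.731 34.893
8 5 121.697 -39.123

(exact arithmetic carried between steps; '≈' marks a value shown rounded to 6 d.p. or computed from one; I and e_prev carry over from the previous line; the table rounds u and y to 3 d.p., halves away from zero)
n=0: y=0, sp=4, e=sp−y=4; I=4, D=e−e_prev=4; u=3/2·4+0·4+3/4·4=9; next y=7/10·0+3/4·9=6.75
n=1: y=6.75, sp=4, e=sp−y=-2.75; I=1.25, D=e−e_prev=-6.75; u=3/2·(-2.75)+0·1.25+3/4·(-6.75)=-9.1875; next y=7/10·6.75+3/4·(-9.1875)=-2.165625
n=2: y=-2.165625, sp=5, e=sp−y=7.165625; I=8.415625, D=e−e_prev=9.915625; u=3/2·7.165625+0·8.415625+3/4·9.915625≈18.185156; next y=7/10·(-2.165625)+3/4·18.185156≈12.122930
n=3: y≈12.122930, sp=5, e=sp−y≈-7.122930; I≈1.292695, D=e−e_prev≈-14.288555; u=3/2·(-7.122930)+0·1.292695+3/4·(-14.288555)≈-21.400811; next y=7/10·12.122930+3/4·(-21.400811)≈-7.564557
n=4: y≈-7.564557, sp=5, e=sp−y≈12.564557; I≈13.857252, D=e−e_prev≈19.687487; u=3/2·12.564557+0·13.857252+3/4·19.687487≈33.612451; next y=7/10·(-7.564557)+3/4·33.612451≈19.914148
n=5: y≈19.914148, sp=5, e=sp−y≈-14.914148; I≈-1.056896, D=e−e_prev≈-27.478705; u=3/2·(-14.914148)+0·(-1.056896)+3/4·(-27.478705)≈-42.980251; next y=7/10·19.914148+3/4·(-42.980251)≈-18.295285
n=6: y≈-18.295285, sp=5, e=sp−y≈23.295285; I≈22.238389, D=e−e_prev≈38.209433; u=3/2·23.295285+0·22.238389+3/4·38.209433≈63.600002; next y=7/10·(-18.295285)+3/4·63.600002≈34.893302
n=7: y≈34.893302, sp=5, e=sp−y≈-29.893302; I≈-7.654913, D=e−e_prev≈-53.188587; u=3/2·(-29.893302)+0·(-7.654913)+3/4·(-53.188587)≈-84.731393; next y=7/10·34.893302+3/4·(-84.731393)≈-39.123233
n=8: y≈-39.123233, sp=5, e=sp−y≈44.123233; I≈36.468320, D=e−e_prev≈74.016535; u=3/2·44.123233+0·36.468320+3/4·74.016535≈121.697251; next y=7/10·(-39.123233)+3/4·121.697251≈63.886675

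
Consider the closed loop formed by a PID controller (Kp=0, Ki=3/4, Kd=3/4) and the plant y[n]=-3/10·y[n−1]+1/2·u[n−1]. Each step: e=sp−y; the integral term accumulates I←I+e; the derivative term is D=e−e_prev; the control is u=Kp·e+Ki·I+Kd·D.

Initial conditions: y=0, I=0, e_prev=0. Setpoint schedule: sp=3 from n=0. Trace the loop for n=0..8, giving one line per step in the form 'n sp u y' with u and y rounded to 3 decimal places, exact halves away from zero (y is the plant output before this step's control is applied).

0 3 4.500 0.000
1 3 1.125 2.250
2 3 6.919 -0.113
3 3 2.073 3.493
4 3 9.664 -0.012
5 3 2.024 4.836
6 3 12.194 -0.439
7 3 0.816 6.229
8 3 14.929 -1.461

(exact arithmetic carried between steps; '≈' marks a value shown rounded to 6 d.p. or computed from one; I and e_prev carry over from the previous line; the table rounds u and y to 3 d.p., halves away from zero)
n=0: y=0, sp=3, e=sp−y=3; I=3, D=e−e_prev=3; u=0·3+3/4·3+3/4·3=4.5; next y=-3/10·0+1/2·4.5=2.25
n=1: y=2.25, sp=3, e=sp−y=0.75; I=3.75, D=e−e_prev=-2.25; u=0·0.75+3/4·3.75+3/4·(-2.25)=1.125; next y=-3/10·2.25+1/2·1.125=-0.1125
n=2: y=-0.1125, sp=3, e=sp−y=3.1125; I=6.8625, D=e−e_prev=2.3625; u=0·3.1125+3/4·6.8625+3/4·2.3625=6.91875; next y=-3/10·(-0.1125)+1/2·6.91875=3.493125
n=3: y=3.493125, sp=3, e=sp−y=-0.493125; I=6.369375, D=e−e_prev=-3.605625; u=0·(-0.493125)+3/4·6.369375+3/4·(-3.605625)≈2.072813; next y=-3/10·3.493125+1/2·2.072813≈-0.011531
n=4: y≈-0.011531, sp=3, e=sp−y≈3.011531; I≈9.380906, D=e−e_prev≈3.504656; u=0·3.011531+3/4·9.380906+3/4·3.504656≈9.664172; next y=-3/10·(-0.011531)+1/2·9.664172≈4.835545
n=5: y≈4.835545, sp=3, e=sp−y≈-1.835545; I≈7.545361, D=e−e_prev≈-4.847077; u=0·(-1.835545)+3/4·7.545361+3/4·(-4.847077)≈2.023713; next y=-3/10·4.835545+1/2·2.023713≈-0.438807
n=6: y≈-0.438807, sp=3, e=sp−y≈3.438807; I≈10.984168, D=e−e_prev≈5.274352; u=0·3.438807+3/4·10.984168+3/4·5.274352≈12.193890; next y=-3/10·(-0.438807)+1/2·12.193890≈6.228587
n=7: y≈6.228587, sp=3, e=sp−y≈-3.228587; I≈7.755581, D=e−e_prev≈-6.667394; u=0·(-3.228587)+3/4·7.755581+3/4·(-6.667394)≈0.816140; next y=-3/10·6.228587+1/2·0.816140≈-1.460506
n=8: y≈-1.460506, sp=3, e=sp−y≈4.460506; I≈12.216087, D=e−e_prev≈7.689093; u=0·4.460506+3/4·12.216087+3/4·7.689093≈14.928885; next y=-3/10·(-1.460506)+1/2·14.928885≈7.902594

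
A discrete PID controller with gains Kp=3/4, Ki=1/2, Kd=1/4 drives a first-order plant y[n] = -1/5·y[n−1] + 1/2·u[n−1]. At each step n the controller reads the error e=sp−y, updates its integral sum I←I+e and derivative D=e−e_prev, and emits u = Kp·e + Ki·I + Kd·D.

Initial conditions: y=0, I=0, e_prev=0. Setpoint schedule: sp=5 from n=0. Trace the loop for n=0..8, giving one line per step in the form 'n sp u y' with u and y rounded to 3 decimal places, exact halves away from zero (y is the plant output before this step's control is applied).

0 5 7.500 0.000
1 5 3.125 3.750
2 5 9.094 0.813
3 5 5.095 4.384
4 5 10.366 1.671
5 5 6.585 4.849
6 5 11.245 2.323
7 5 7.699 5.158
8 5 11.839 2.818

(exact arithmetic carried between steps; '≈' marks a value shown rounded to 6 d.p. or computed from one; I and e_prev carry over from the previous line; the table rounds u and y to 3 d.p., halves away from zero)
n=0: y=0, sp=5, e=sp−y=5; I=5, D=e−e_prev=5; u=3/4·5+1/2·5+1/4·5=7.5; next y=-1/5·0+1/2·7.5=3.75
n=1: y=3.75, sp=5, e=sp−y=1.25; I=6.25, D=e−e_prev=-3.75; u=3/4·1.25+1/2·6.25+1/4·(-3.75)=3.125; next y=-1/5·3.75+1/2·3.125=0.8125
n=2: y=0.8125, sp=5, e=sp−y=4.1875; I=10.4375, D=e−e_prev=2.9375; u=3/4·4.1875+1/2·10.4375+1/4·2.9375=9.09375; next y=-1/5·0.8125+1/2·9.09375=4.384375
n=3: y=4.384375, sp=5, e=sp−y=0.615625; I=11.053125, D=e−e_prev=-3.571875; u=3/4·0.615625+1/2·11.053125+1/4·(-3.571875)≈5.095313; next y=-1/5·4.384375+1/2·5.095313≈1.670781
n=4: y≈1.670781, sp=5, e=sp−y≈3.329219; I≈14.382344, D=e−e_prev≈2.713594; u=3/4·3.329219+1/2·14.382344+1/4·2.713594≈10.366484; next y=-1/5·1.670781+1/2·10.366484≈4.849086
n=5: y≈4.849086, sp=5, e=sp−y≈0.150914; I≈14.533258, D=e−e_prev≈-3.178305; u=3/4·0.150914+1/2·14.533258+1/4·(-3.178305)≈6.585238; next y=-1/5·4.849086+1/2·6.585238≈2.322802
n=6: y≈2.322802, sp=5, e=sp−y≈2.677198; I≈17.210456, D=e−e_prev≈2.526284; u=3/4·2.677198+1/2·17.210456+1/4·2.526284≈11.244697; next y=-1/5·2.322802+1/2·11.244697≈5.157788
n=7: y≈5.157788, sp=5, e=sp−y≈-0.157788; I≈17.052668, D=e−e_prev≈-2.834986; u=3/4·(-0.157788)+1/2·17.052668+1/4·(-2.834986)≈7.699246; next y=-1/5·5.157788+1/2·7.699246≈2.818065
n=8: y≈2.818065, sp=5, e=sp−y≈2.181935; I≈19.234602, D=e−e_prev≈2.339723; u=3/4·2.181935+1/2·19.234602+1/4·2.339723≈11.838683; next y=-1/5·2.818065+1/2·11.838683≈5.355728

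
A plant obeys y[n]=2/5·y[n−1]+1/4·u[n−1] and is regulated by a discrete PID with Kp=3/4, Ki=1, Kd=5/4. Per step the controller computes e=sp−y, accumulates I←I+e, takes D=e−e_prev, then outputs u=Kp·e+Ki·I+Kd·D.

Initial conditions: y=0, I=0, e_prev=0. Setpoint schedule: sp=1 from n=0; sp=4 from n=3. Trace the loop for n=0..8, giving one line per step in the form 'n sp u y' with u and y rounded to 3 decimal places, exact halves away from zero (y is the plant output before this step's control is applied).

(exact arithmetic carried between steps; '≈' marks a value shown rounded to 6 d.p. or computed from one; I and e_prev carry over from the previous line; the table rounds u and y to 3 d.p., halves away from zero)
n=0: y=0, sp=1, e=sp−y=1; I=1, D=e−e_prev=1; u=3/4·1+1·1+5/4·1=3; next y=2/5·0+1/4·3=0.75
n=1: y=0.75, sp=1, e=sp−y=0.25; I=1.25, D=e−e_prev=-0.75; u=3/4·0.25+1·1.25+5/4·(-0.75)=0.5; next y=2/5·0.75+1/4·0.5=0.425
n=2: y=0.425, sp=1, e=sp−y=0.575; I=1.825, D=e−e_prev=0.325; u=3/4·0.575+1·1.825+5/4·0.325=2.6625; next y=2/5·0.425+1/4·2.6625=0.835625
n=3: y=0.835625, sp=4, e=sp−y=3.164375; I=4.989375, D=e−e_prev=2.589375; u=3/4·3.164375+1·4.989375+5/4·2.589375=10.599375; next y=2/5·0.835625+1/4·10.599375≈2.984094
n=4: y≈2.984094, sp=4, e=sp−y≈1.015906; I≈6.005281, D=e−e_prev≈-2.148469; u=3/4·1.015906+1·6.005281+5/4·(-2.148469)≈4.081625; next y=2/5·2.984094+1/4·4.081625≈2.214044
n=5: y≈2.214044, sp=4, e=sp−y≈1.785956; I≈7.791238, D=e−e_prev≈0.77005; u=3/4·1.785956+1·7.791238+5/4·0.77005≈10.093267; next y=2/5·2.214044+1/4·10.093267≈3.408934
n=6: y≈3.408934, sp=4, e=sp−y≈0.591066; I≈8.382303, D=e−e_prev≈-1.194891; u=3/4·0.591066+1·8.382303+5/4·(-1.194891)≈7.331989; next y=2/5·3.408934+1/4·7.331989≈3.196571
n=7: y≈3.196571, sp=4, e=sp−y≈0.803429; I≈9.185732, D=e−e_prev≈0.212363; u=3/4·0.803429+1·9.185732+5/4·0.212363≈10.053758; next y=2/5·3.196571+1/4·10.053758≈3.792068
n=8: y≈3.792068, sp=4, e=sp−y≈0.207932; I≈9.393664, D=e−e_prev≈-0.595497; u=3/4·0.207932+1·9.393664+5/4·(-0.595497)≈8.805242; next y=2/5·3.792068+1/4·8.805242≈3.718138

0 1 3.000 0.000
1 1 0.500 0.750
2 1 2.663 0.425
3 4 10.599 0.836
4 4 4.082 2.984
5 4 10.093 2.214
6 4 7.332 3.409
7 4 10.054 3.197
8 4 8.805 3.792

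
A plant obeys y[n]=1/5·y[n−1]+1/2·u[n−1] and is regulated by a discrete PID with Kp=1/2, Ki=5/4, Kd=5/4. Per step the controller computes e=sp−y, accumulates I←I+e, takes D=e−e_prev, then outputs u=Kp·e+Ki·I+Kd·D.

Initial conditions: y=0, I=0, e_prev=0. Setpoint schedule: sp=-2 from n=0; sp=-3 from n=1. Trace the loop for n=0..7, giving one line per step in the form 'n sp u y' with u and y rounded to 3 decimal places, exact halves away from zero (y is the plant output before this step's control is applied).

(exact arithmetic carried between steps; '≈' marks a value shown rounded to 6 d.p. or computed from one; I and e_prev carry over from the previous line; the table rounds u and y to 3 d.p., halves away from zero)
n=0: y=0, sp=-2, e=sp−y=-2; I=-2, D=e−e_prev=-2; u=1/2·(-2)+5/4·(-2)+5/4·(-2)=-6; next y=1/5·0+1/2·(-6)=-3
n=1: y=-3, sp=-3, e=sp−y=0; I=-2, D=e−e_prev=2; u=1/2·0+5/4·(-2)+5/4·2=0; next y=1/5·(-3)+1/2·0=-0.6
n=2: y=-0.6, sp=-3, e=sp−y=-2.4; I=-4.4, D=e−e_prev=-2.4; u=1/2·(-2.4)+5/4·(-4.4)+5/4·(-2.4)=-9.7; next y=1/5·(-0.6)+1/2·(-9.7)=-4.97
n=3: y=-4.97, sp=-3, e=sp−y=1.97; I=-2.43, D=e−e_prev=4.37; u=1/2·1.97+5/4·(-2.43)+5/4·4.37=3.41; next y=1/5·(-4.97)+1/2·3.41=0.711
n=4: y=0.711, sp=-3, e=sp−y=-3.711; I=-6.141, D=e−e_prev=-5.681; u=1/2·(-3.711)+5/4·(-6.141)+5/4·(-5.681)=-16.633; next y=1/5·0.711+1/2·(-16.633)=-8.1743
n=5: y=-8.1743, sp=-3, e=sp−y=5.1743; I=-0.9667, D=e−e_prev=8.8853; u=1/2·5.1743+5/4·(-0.9667)+5/4·8.8853=12.4854; next y=1/5·(-8.1743)+1/2·12.4854=4.60784
n=6: y=4.60784, sp=-3, e=sp−y=-7.60784; I=-8.57454, D=e−e_prev=-12.78214; u=1/2·(-7.60784)+5/4·(-8.57454)+5/4·(-12.78214)=-30.49977; next y=1/5·4.60784+1/2·(-30.49977)=-14.328317
n=7: y=-14.328317, sp=-3, e=sp−y=11.328317; I=2.753777, D=e−e_prev=18.936157; u=1/2·11.328317+5/4·2.753777+5/4·18.936157=32.776576; next y=1/5·(-14.328317)+1/2·32.776576≈13.522625

0 -2 -6.000 0.000
1 -3 0.000 -3.000
2 -3 -9.700 -0.600
3 -3 3.410 -4.970
4 -3 -16.633 0.711
5 -3 12.485 -8.174
6 -3 -30.500 4.608
7 -3 32.777 -14.328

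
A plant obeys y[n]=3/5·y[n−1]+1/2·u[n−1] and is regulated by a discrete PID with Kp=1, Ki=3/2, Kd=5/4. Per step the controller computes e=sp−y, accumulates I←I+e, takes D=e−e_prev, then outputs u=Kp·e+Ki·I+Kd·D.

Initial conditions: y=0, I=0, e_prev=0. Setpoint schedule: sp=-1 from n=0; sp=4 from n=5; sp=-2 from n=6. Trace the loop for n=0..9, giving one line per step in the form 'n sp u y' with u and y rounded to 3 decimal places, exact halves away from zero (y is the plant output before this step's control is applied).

0 -1 -3.750 0.000
1 -1 3.031 -1.875
2 -1 -6.496 0.391
3 -1 7.016 -3.014
4 -1 -11.894 1.700
5 4 33.550 -4.927
6 -2 -60.390 13.818
7 -2 80.773 -21.904
8 -2 -118.329 27.244
9 -2 161.973 -42.818

(exact arithmetic carried between steps; '≈' marks a value shown rounded to 6 d.p. or computed from one; I and e_prev carry over from the previous line; the table rounds u and y to 3 d.p., halves away from zero)
n=0: y=0, sp=-1, e=sp−y=-1; I=-1, D=e−e_prev=-1; u=1·(-1)+3/2·(-1)+5/4·(-1)=-3.75; next y=3/5·0+1/2·(-3.75)=-1.875
n=1: y=-1.875, sp=-1, e=sp−y=0.875; I=-0.125, D=e−e_prev=1.875; u=1·0.875+3/2·(-0.125)+5/4·1.875=3.03125; next y=3/5·(-1.875)+1/2·3.03125=0.390625
n=2: y=0.390625, sp=-1, e=sp−y=-1.390625; I=-1.515625, D=e−e_prev=-2.265625; u=1·(-1.390625)+3/2·(-1.515625)+5/4·(-2.265625)≈-6.496094; next y=3/5·0.390625+1/2·(-6.496094)≈-3.013672
n=3: y≈-3.013672, sp=-1, e=sp−y≈2.013672; I≈0.498047, D=e−e_prev≈3.404297; u=1·2.013672+3/2·0.498047+5/4·3.404297≈7.016113; next y=3/5·(-3.013672)+1/2·7.016113≈1.699854
n=4: y≈1.699854, sp=-1, e=sp−y≈-2.699854; I≈-2.201807, D=e−e_prev≈-4.713525; u=1·(-2.699854)+3/2·(-2.201807)+5/4·(-4.713525)≈-11.894470; next y=3/5·1.699854+1/2·(-11.894470)≈-4.927323
n=5: y≈-4.927323, sp=4, e=sp−y≈8.927323; I≈6.725516, D=e−e_prev≈11.627177; u=1·8.927323+3/2·6.725516+5/4·11.627177≈33.549568; next y=3/5·(-4.927323)+1/2·33.549568≈13.818390
n=6: y≈13.818390, sp=-2, e=sp−y≈-15.818390; I≈-9.092874, D=e−e_prev≈-24.745713; u=1·(-15.818390)+3/2·(-9.092874)+5/4·(-24.745713)≈-60.389843; next y=3/5·13.818390+1/2·(-60.389843)≈-21.903887
n=7: y≈-21.903887, sp=-2, e=sp−y≈19.903887; I≈10.811013, D=e−e_prev≈35.722278; u=1·19.903887+3/2·10.811013+5/4·35.722278≈80.773254; next y=3/5·(-21.903887)+1/2·80.773254≈27.244295
n=8: y≈27.244295, sp=-2, e=sp−y≈-29.244295; I≈-18.433281, D=e−e_prev≈-49.148182; u=1·(-29.244295)+3/2·(-18.433281)+5/4·(-49.148182)≈-118.329444; next y=3/5·27.244295+1/2·(-118.329444)≈-42.818145
n=9: y≈-42.818145, sp=-2, e=sp−y≈40.818145; I≈22.384864, D=e−e_prev≈70.062440; u=1·40.818145+3/2·22.384864+5/4·70.062440≈161.973491; next y=3/5·(-42.818145)+1/2·161.973491≈55.295858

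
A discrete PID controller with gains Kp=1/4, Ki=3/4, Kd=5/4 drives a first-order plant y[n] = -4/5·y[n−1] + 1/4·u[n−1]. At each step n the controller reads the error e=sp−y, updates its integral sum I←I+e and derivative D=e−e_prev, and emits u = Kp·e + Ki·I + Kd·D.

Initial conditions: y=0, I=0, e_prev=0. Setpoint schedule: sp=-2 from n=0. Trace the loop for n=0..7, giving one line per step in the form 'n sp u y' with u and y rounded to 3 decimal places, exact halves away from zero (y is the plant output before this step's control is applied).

0 -2 -4.500 0.000
1 -2 -0.969 -1.125
2 -2 -7.043 0.658
3 -2 -0.182 -2.287
4 -2 -12.807 1.784
5 -2 3.873 -4.629
6 -2 -23.098 4.671
7 -2 15.436 -9.512

(exact arithmetic carried between steps; '≈' marks a value shown rounded to 6 d.p. or computed from one; I and e_prev carry over from the previous line; the table rounds u and y to 3 d.p., halves away from zero)
n=0: y=0, sp=-2, e=sp−y=-2; I=-2, D=e−e_prev=-2; u=1/4·(-2)+3/4·(-2)+5/4·(-2)=-4.5; next y=-4/5·0+1/4·(-4.5)=-1.125
n=1: y=-1.125, sp=-2, e=sp−y=-0.875; I=-2.875, D=e−e_prev=1.125; u=1/4·(-0.875)+3/4·(-2.875)+5/4·1.125=-0.96875; next y=-4/5·(-1.125)+1/4·(-0.96875)≈0.657813
n=2: y≈0.657813, sp=-2, e=sp−y≈-2.657813; I≈-5.532813, D=e−e_prev≈-1.782813; u=1/4·(-2.657813)+3/4·(-5.532813)+5/4·(-1.782813)≈-7.042578; next y=-4/5·0.657813+1/4·(-7.042578)≈-2.286895
n=3: y≈-2.286895, sp=-2, e=sp−y≈0.286895; I≈-5.245918, D=e−e_prev≈2.944707; u=1/4·0.286895+3/4·(-5.245918)+5/4·2.944707≈-0.181831; next y=-4/5·(-2.286895)+1/4·(-0.181831)≈1.784058
n=4: y≈1.784058, sp=-2, e=sp−y≈-3.784058; I≈-9.029976, D=e−e_prev≈-4.070952; u=1/4·(-3.784058)+3/4·(-9.029976)+5/4·(-4.070952)≈-12.807187; next y=-4/5·1.784058+1/4·(-12.807187)≈-4.629043
n=5: y≈-4.629043, sp=-2, e=sp−y≈2.629043; I≈-6.400933, D=e−e_prev≈6.413101; u=1/4·2.629043+3/4·(-6.400933)+5/4·6.413101≈3.872937; next y=-4/5·(-4.629043)+1/4·3.872937≈4.671469
n=6: y≈4.671469, sp=-2, e=sp−y≈-6.671469; I≈-13.072402, D=e−e_prev≈-9.300512; u=1/4·(-6.671469)+3/4·(-13.072402)+5/4·(-9.300512)≈-23.097808; next y=-4/5·4.671469+1/4·(-23.097808)≈-9.511627
n=7: y≈-9.511627, sp=-2, e=sp−y≈7.511627; I≈-5.560775, D=e−e_prev≈14.183096; u=1/4·7.511627+3/4·(-5.560775)+5/4·14.183096≈15.436195; next y=-4/5·(-9.511627)+1/4·15.436195≈11.468350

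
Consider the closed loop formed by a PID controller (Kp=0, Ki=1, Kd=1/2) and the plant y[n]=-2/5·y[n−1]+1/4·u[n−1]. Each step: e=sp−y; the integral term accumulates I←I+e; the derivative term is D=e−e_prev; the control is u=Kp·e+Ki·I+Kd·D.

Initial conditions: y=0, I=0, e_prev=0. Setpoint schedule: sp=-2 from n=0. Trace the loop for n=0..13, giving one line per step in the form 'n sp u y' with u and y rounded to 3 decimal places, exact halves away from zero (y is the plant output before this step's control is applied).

0 -2 -3.000 0.000
1 -2 -2.875 -0.750
2 -2 -4.997 -0.419
3 -2 -5.418 -1.082
4 -2 -6.908 -0.922
5 -2 -7.251 -1.358
6 -2 -8.244 -1.270
7 -2 -8.505 -1.553
8 -2 -9.166 -1.505
9 -2 -9.360 -1.690
10 -2 -9.801 -1.664
11 -2 -9.943 -1.785
12 -2 -10.238 -1.772
13 -2 -10.342 -1.851

(exact arithmetic carried between steps; '≈' marks a value shown rounded to 6 d.p. or computed from one; I and e_prev carry over from the previous line; the table rounds u and y to 3 d.p., halves away from zero)
n=0: y=0, sp=-2, e=sp−y=-2; I=-2, D=e−e_prev=-2; u=0·(-2)+1·(-2)+1/2·(-2)=-3; next y=-2/5·0+1/4·(-3)=-0.75
n=1: y=-0.75, sp=-2, e=sp−y=-1.25; I=-3.25, D=e−e_prev=0.75; u=0·(-1.25)+1·(-3.25)+1/2·0.75=-2.875; next y=-2/5·(-0.75)+1/4·(-2.875)=-0.41875
n=2: y=-0.41875, sp=-2, e=sp−y=-1.58125; I=-4.83125, D=e−e_prev=-0.33125; u=0·(-1.58125)+1·(-4.83125)+1/2·(-0.33125)=-4.996875; next y=-2/5·(-0.41875)+1/4·(-4.996875)≈-1.081719
n=3: y≈-1.081719, sp=-2, e=sp−y≈-0.918281; I≈-5.749531, D=e−e_prev≈0.662969; u=0·(-0.918281)+1·(-5.749531)+1/2·0.662969≈-5.418047; next y=-2/5·(-1.081719)+1/4·(-5.418047)≈-0.921824
n=4: y≈-0.921824, sp=-2, e=sp−y≈-1.078176; I≈-6.827707, D=e−e_prev≈-0.159895; u=0·(-1.078176)+1·(-6.827707)+1/2·(-0.159895)≈-6.907654; next y=-2/5·(-0.921824)+1/4·(-6.907654)≈-1.358184
n=5: y≈-1.358184, sp=-2, e=sp−y≈-0.641816; I≈-7.469523, D=e−e_prev≈0.436360; u=0·(-0.641816)+1·(-7.469523)+1/2·0.436360≈-7.251343; next y=-2/5·(-1.358184)+1/4·(-7.251343)≈-1.269562
n=6: y≈-1.269562, sp=-2, e=sp−y≈-0.730438; I≈-8.199961, D=e−e_prev≈-0.088622; u=0·(-0.730438)+1·(-8.199961)+1/2·(-0.088622)≈-8.244272; next y=-2/5·(-1.269562)+1/4·(-8.244272)≈-1.553243
n=7: y≈-1.553243, sp=-2, e=sp−y≈-0.446757; I≈-8.646718, D=e−e_prev≈0.283681; u=0·(-0.446757)+1·(-8.646718)+1/2·0.283681≈-8.504877; next y=-2/5·(-1.553243)+1/4·(-8.504877)≈-1.504922
n=8: y≈-1.504922, sp=-2, e=sp−y≈-0.495078; I≈-9.141796, D=e−e_prev≈-0.048321; u=0·(-0.495078)+1·(-9.141796)+1/2·(-0.048321)≈-9.165956; next y=-2/5·(-1.504922)+1/4·(-9.165956)≈-1.689520
n=9: y≈-1.689520, sp=-2, e=sp−y≈-0.310480; I≈-9.452276, D=e−e_prev≈0.184598; u=0·(-0.310480)+1·(-9.452276)+1/2·0.184598≈-9.359977; next y=-2/5·(-1.689520)+1/4·(-9.359977)≈-1.664186
n=10: y≈-1.664186, sp=-2, e=sp−y≈-0.335814; I≈-9.788089, D=e−e_prev≈-0.025334; u=0·(-0.335814)+1·(-9.788089)+1/2·(-0.025334)≈-9.800757; next y=-2/5·(-1.664186)+1/4·(-9.800757)≈-1.784515
n=11: y≈-1.784515, sp=-2, e=sp−y≈-0.215485; I≈-10.003575, D=e−e_prev≈0.120329; u=0·(-0.215485)+1·(-10.003575)+1/2·0.120329≈-9.943410; next y=-2/5·(-1.784515)+1/4·(-9.943410)≈-1.772047
n=12: y≈-1.772047, sp=-2, e=sp−y≈-0.227953; I≈-10.231528, D=e−e_prev≈-0.012468; u=0·(-0.227953)+1·(-10.231528)+1/2·(-0.012468)≈-10.237762; next y=-2/5·(-1.772047)+1/4·(-10.237762)≈-1.850622
n=13: y≈-1.850622, sp=-2, e=sp−y≈-0.149378; I≈-10.380906, D=e−e_prev≈0.078575; u=0·(-0.149378)+1·(-10.380906)+1/2·0.078575≈-10.341619; next y=-2/5·(-1.850622)+1/4·(-10.341619)≈-1.845156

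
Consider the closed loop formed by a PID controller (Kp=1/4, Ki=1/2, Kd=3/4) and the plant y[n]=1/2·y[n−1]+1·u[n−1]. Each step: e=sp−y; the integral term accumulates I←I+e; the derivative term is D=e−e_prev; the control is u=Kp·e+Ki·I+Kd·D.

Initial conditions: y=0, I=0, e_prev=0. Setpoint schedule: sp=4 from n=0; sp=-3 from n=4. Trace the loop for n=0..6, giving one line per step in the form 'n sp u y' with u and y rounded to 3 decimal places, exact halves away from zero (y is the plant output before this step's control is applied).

(exact arithmetic carried between steps; '≈' marks a value shown rounded to 6 d.p. or computed from one; I and e_prev carry over from the previous line; the table rounds u and y to 3 d.p., halves away from zero)
n=0: y=0, sp=4, e=sp−y=4; I=4, D=e−e_prev=4; u=1/4·4+1/2·4+3/4·4=6; next y=1/2·0+1·6=6
n=1: y=6, sp=4, e=sp−y=-2; I=2, D=e−e_prev=-6; u=1/4·(-2)+1/2·2+3/4·(-6)=-4; next y=1/2·6+1·(-4)=-1
n=2: y=-1, sp=4, e=sp−y=5; I=7, D=e−e_prev=7; u=1/4·5+1/2·7+3/4·7=10; next y=1/2·(-1)+1·10=9.5
n=3: y=9.5, sp=4, e=sp−y=-5.5; I=1.5, D=e−e_prev=-10.5; u=1/4·(-5.5)+1/2·1.5+3/4·(-10.5)=-8.5; next y=1/2·9.5+1·(-8.5)=-3.75
n=4: y=-3.75, sp=-3, e=sp−y=0.75; I=2.25, D=e−e_prev=6.25; u=1/4·0.75+1/2·2.25+3/4·6.25=6; next y=1/2·(-3.75)+1·6=4.125
n=5: y=4.125, sp=-3, e=sp−y=-7.125; I=-4.875, D=e−e_prev=-7.875; u=1/4·(-7.125)+1/2·(-4.875)+3/4·(-7.875)=-10.125; next y=1/2·4.125+1·(-10.125)=-8.0625
n=6: y=-8.0625, sp=-3, e=sp−y=5.0625; I=0.1875, D=e−e_prev=12.1875; u=1/4·5.0625+1/2·0.1875+3/4·12.1875=10.5; next y=1/2·(-8.0625)+1·10.5=6.46875

0 4 6.000 0.000
1 4 -4.000 6.000
2 4 10.000 -1.000
3 4 -8.500 9.500
4 -3 6.000 -3.750
5 -3 -10.125 4.125
6 -3 10.500 -8.063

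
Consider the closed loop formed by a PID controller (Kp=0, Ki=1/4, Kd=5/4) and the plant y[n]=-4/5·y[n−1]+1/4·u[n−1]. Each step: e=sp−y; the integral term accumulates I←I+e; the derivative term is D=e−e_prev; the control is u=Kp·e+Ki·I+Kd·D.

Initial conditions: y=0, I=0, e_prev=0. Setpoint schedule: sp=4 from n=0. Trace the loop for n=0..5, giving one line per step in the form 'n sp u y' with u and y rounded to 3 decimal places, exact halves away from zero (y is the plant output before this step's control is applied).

(exact arithmetic carried between steps; '≈' marks a value shown rounded to 6 d.p. or computed from one; I and e_prev carry over from the previous line; the table rounds u and y to 3 d.p., halves away from zero)
n=0: y=0, sp=4, e=sp−y=4; I=4, D=e−e_prev=4; u=0·4+1/4·4+5/4·4=6; next y=-4/5·0+1/4·6=1.5
n=1: y=1.5, sp=4, e=sp−y=2.5; I=6.5, D=e−e_prev=-1.5; u=0·2.5+1/4·6.5+5/4·(-1.5)=-0.25; next y=-4/5·1.5+1/4·(-0.25)=-1.2625
n=2: y=-1.2625, sp=4, e=sp−y=5.2625; I=11.7625, D=e−e_prev=2.7625; u=0·5.2625+1/4·11.7625+5/4·2.7625=6.39375; next y=-4/5·(-1.2625)+1/4·6.39375≈2.608438
n=3: y≈2.608438, sp=4, e=sp−y≈1.391563; I≈13.154063, D=e−e_prev≈-3.870938; u=0·1.391563+1/4·13.154063+5/4·(-3.870938)≈-1.550156; next y=-4/5·2.608438+1/4·(-1.550156)≈-2.474289
n=4: y≈-2.474289, sp=4, e=sp−y≈6.474289; I≈19.628352, D=e−e_prev≈5.082727; u=0·6.474289+1/4·19.628352+5/4·5.082727≈11.260496; next y=-4/5·(-2.474289)+1/4·11.260496≈4.794555
n=5: y≈4.794555, sp=4, e=sp−y≈-0.794555; I≈18.833796, D=e−e_prev≈-7.268844; u=0·(-0.794555)+1/4·18.833796+5/4·(-7.268844)≈-4.377606; next y=-4/5·4.794555+1/4·(-4.377606)≈-4.930046

0 4 6.000 0.000
1 4 -0.250 1.500
2 4 6.394 -1.263
3 4 -1.550 2.608
4 4 11.260 -2.474
5 4 -4.378 4.795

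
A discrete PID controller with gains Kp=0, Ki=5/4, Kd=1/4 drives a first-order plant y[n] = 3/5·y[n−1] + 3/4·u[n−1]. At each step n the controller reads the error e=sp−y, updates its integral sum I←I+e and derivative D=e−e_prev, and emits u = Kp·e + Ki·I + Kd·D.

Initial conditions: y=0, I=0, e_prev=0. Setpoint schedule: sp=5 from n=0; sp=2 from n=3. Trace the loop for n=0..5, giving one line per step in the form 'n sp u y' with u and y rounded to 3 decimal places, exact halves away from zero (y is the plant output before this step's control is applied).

0 5 7.500 0.000
1 5 4.063 5.625
2 5 3.492 6.422
3 2 -2.662 6.472
4 2 -0.612 1.887
5 2 0.204 0.674

(exact arithmetic carried between steps; '≈' marks a value shown rounded to 6 d.p. or computed from one; I and e_prev carry over from the previous line; the table rounds u and y to 3 d.p., halves away from zero)
n=0: y=0, sp=5, e=sp−y=5; I=5, D=e−e_prev=5; u=0·5+5/4·5+1/4·5=7.5; next y=3/5·0+3/4·7.5=5.625
n=1: y=5.625, sp=5, e=sp−y=-0.625; I=4.375, D=e−e_prev=-5.625; u=0·(-0.625)+5/4·4.375+1/4·(-5.625)=4.0625; next y=3/5·5.625+3/4·4.0625=6.421875
n=2: y=6.421875, sp=5, e=sp−y=-1.421875; I=2.953125, D=e−e_prev=-0.796875; u=0·(-1.421875)+5/4·2.953125+1/4·(-0.796875)≈3.492188; next y=3/5·6.421875+3/4·3.492188≈6.472266
n=3: y≈6.472266, sp=2, e=sp−y≈-4.472266; I≈-1.519141, D=e−e_prev≈-3.050391; u=0·(-4.472266)+5/4·(-1.519141)+1/4·(-3.050391)≈-2.661523; next y=3/5·6.472266+3/4·(-2.661523)≈1.887217
n=4: y≈1.887217, sp=2, e=sp−y≈0.112783; I≈-1.406357, D=e−e_prev≈4.585049; u=0·0.112783+5/4·(-1.406357)+1/4·4.585049≈-0.611685; next y=3/5·1.887217+3/4·(-0.611685)≈0.673567
n=5: y≈0.673567, sp=2, e=sp−y≈1.326433; I≈-0.079924, D=e−e_prev≈1.213650; u=0·1.326433+5/4·(-0.079924)+1/4·1.213650≈0.203507; next y=3/5·0.673567+3/4·0.203507≈0.556771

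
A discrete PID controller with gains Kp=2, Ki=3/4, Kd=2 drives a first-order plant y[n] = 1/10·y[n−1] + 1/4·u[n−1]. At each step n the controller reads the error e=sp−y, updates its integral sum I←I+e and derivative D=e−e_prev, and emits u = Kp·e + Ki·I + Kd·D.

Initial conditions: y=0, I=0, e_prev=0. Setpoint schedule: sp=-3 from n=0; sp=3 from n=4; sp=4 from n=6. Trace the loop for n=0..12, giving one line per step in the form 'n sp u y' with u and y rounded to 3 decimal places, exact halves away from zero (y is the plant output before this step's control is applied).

0 -3 -14.250 0.000
1 -3 6.422 -3.563
2 -3 -23.137 1.249
3 -3 16.115 -5.659
4 3 -10.538 3.463
5 3 22.677 -2.288
6 4 -16.820 5.440
7 4 38.788 -3.661
8 4 -35.380 9.331
9 4 68.508 -7.912
10 4 -72.220 16.336
11 4 122.621 -16.421
12 4 -143.391 29.013

(exact arithmetic carried between steps; '≈' marks a value shown rounded to 6 d.p. or computed from one; I and e_prev carry over from the previous line; the table rounds u and y to 3 d.p., halves away from zero)
n=0: y=0, sp=-3, e=sp−y=-3; I=-3, D=e−e_prev=-3; u=2·(-3)+3/4·(-3)+2·(-3)=-14.25; next y=1/10·0+1/4·(-14.25)=-3.5625
n=1: y=-3.5625, sp=-3, e=sp−y=0.5625; I=-2.4375, D=e−e_prev=3.5625; u=2·0.5625+3/4·(-2.4375)+2·3.5625=6.421875; next y=1/10·(-3.5625)+1/4·6.421875≈1.249219
n=2: y≈1.249219, sp=-3, e=sp−y≈-4.249219; I≈-6.686719, D=e−e_prev≈-4.811719; u=2·(-4.249219)+3/4·(-6.686719)+2·(-4.811719)≈-23.136914; next y=1/10·1.249219+1/4·(-23.136914)≈-5.659307
n=3: y≈-5.659307, sp=-3, e=sp−y≈2.659307; I≈-4.027412, D=e−e_prev≈6.908525; u=2·2.659307+3/4·(-4.027412)+2·6.908525≈16.115105; next y=1/10·(-5.659307)+1/4·16.115105≈3.462846
n=4: y≈3.462846, sp=3, e=sp−y≈-0.462846; I≈-4.490258, D=e−e_prev≈-3.122152; u=2·(-0.462846)+3/4·(-4.490258)+2·(-3.122152)≈-10.537689; next y=1/10·3.462846+1/4·(-10.537689)≈-2.288138
n=5: y≈-2.288138, sp=3, e=sp−y≈5.288138; I≈0.797880, D=e−e_prev≈5.750983; u=2·5.288138+3/4·0.797880+2·5.750983≈22.676652; next y=1/10·(-2.288138)+1/4·22.676652≈5.440349
n=6: y≈5.440349, sp=4, e=sp−y≈-1.440349; I≈-0.642469, D=e−e_prev≈-6.728487; u=2·(-1.440349)+3/4·(-0.642469)+2·(-6.728487)≈-16.819524; next y=1/10·5.440349+1/4·(-16.819524)≈-3.660846
n=7: y≈-3.660846, sp=4, e=sp−y≈7.660846; I≈7.018377, D=e−e_prev≈9.101195; u=2·7.660846+3/4·7.018377+2·9.101195≈38.787865; next y=1/10·(-3.660846)+1/4·38.787865≈9.330882
n=8: y≈9.330882, sp=4, e=sp−y≈-5.330882; I≈1.687495, D=e−e_prev≈-12.991728; u=2·(-5.330882)+3/4·1.687495+2·(-12.991728)≈-35.379598; next y=1/10·9.330882+1/4·(-35.379598)≈-7.911811
n=9: y≈-7.911811, sp=4, e=sp−y≈11.911811; I≈13.599306, D=e−e_prev≈17.242693; u=2·11.911811+3/4·13.599306+2·17.242693≈68.508488; next y=1/10·(-7.911811)+1/4·68.508488≈16.335941
n=10: y≈16.335941, sp=4, e=sp−y≈-12.335941; I≈1.263365, D=e−e_prev≈-24.247752; u=2·(-12.335941)+3/4·1.263365+2·(-24.247752)≈-72.219862; next y=1/10·16.335941+1/4·(-72.219862)≈-16.421371
n=11: y≈-16.421371, sp=4, e=sp−y≈20.421371; I≈21.684737, D=e−e_prev≈32.757312; u=2·20.421371+3/4·21.684737+2·32.757312≈122.620920; next y=1/10·(-16.421371)+1/4·122.620920≈29.013093
n=12: y≈29.013093, sp=4, e=sp−y≈-25.013093; I≈-3.328356, D=e−e_prev≈-45.434464; u=2·(-25.013093)+3/4·(-3.328356)+2·(-45.434464)≈-143.391381; next y=1/10·29.013093+1/4·(-143.391381)≈-32.946536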